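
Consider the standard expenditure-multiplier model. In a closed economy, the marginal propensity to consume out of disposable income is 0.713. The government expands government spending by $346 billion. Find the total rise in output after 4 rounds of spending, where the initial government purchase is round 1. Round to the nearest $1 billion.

$894 billion

Round 1 adds ΔG = $346 billion; each later round is MPC = 0.713 times the previous.
After 4 rounds: 346 + 246.698 + 175.895674 + 125.413615562 = ΔG·(1 − c^4)/(1 − c) = 346 × (1 − 0.258439040161)/0.287 ≈ $894 billion.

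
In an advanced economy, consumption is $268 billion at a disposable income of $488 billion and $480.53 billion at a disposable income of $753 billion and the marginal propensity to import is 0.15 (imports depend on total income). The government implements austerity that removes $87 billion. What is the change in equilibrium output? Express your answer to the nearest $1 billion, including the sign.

MPC = ΔC/ΔYd = (480.53 − 268)/(753 − 488) = 212.53/265 = 0.802.
Spending multiplier = 1/(1 − c + m) = 1/(1 − 0.802 + 0.15) = 1/0.348 ≈ 2.874.
ΔY = k × ΔG = (−$87 billion) / 0.348 = −$250 billion.

−$250 billion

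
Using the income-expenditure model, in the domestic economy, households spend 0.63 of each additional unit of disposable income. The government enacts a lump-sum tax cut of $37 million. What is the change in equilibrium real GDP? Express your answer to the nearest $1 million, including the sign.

+$63 million

A lump-sum tax change of −$37 million shifts disposable income by +$37 million; first-round consumption changes by −c × ΔT = −0.63 × (−$37 million) = +$23.31 million.
Expenditure multiplier = 1/(1 − MPC) = 1/(1 − 0.63) = 1/0.37 ≈ 2.703.
The tax multiplier is −c × k ≈ −1.703, so ΔY = k × (−c·ΔT) = (+$23.31 million) / 0.37 = +$63 million.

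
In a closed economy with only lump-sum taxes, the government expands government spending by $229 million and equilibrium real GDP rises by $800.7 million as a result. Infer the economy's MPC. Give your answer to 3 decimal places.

Implied spending multiplier k = ΔY/ΔG = 800.7/229 ≈ 3.4965.
Since k = 1/(1 − MPC), MPC = 1 − 1/k = 1 − ΔG/ΔY = 1 − 229/800.7 ≈ 0.714.

0.714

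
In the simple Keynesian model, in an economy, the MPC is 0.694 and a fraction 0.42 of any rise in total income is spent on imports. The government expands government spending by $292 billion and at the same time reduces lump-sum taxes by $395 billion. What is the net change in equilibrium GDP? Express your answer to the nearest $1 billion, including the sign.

+$780 billion

Expenditure multiplier = 1/(1 − c + m) = 1/(1 − 0.694 + 0.42) = 1/0.726 ≈ 1.377.
ΔG contributes k·ΔG = (+$292 billion) / 0.726 ≈ +$402.2 billion.
ΔT of −$395 billion changes first-round spending by −c·ΔT = +$274.13 billion, contributing k·(−c·ΔT) = (+$274.13 billion) / 0.726 ≈ +$377.6 billion.
Net ΔY = k(ΔG − c·ΔT) = (+$566.13 billion) / 0.726 ≈ +$780 billion.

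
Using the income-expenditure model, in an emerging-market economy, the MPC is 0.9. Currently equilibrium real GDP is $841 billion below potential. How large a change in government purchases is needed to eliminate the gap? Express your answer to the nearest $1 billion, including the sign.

+$84 billion

Spending multiplier = 1/(1 − MPC) = 1/(1 − 0.9) = 1/0.1 = 10.
Need ΔY = +$841 billion, so ΔG = ΔY/k = (+$841 billion) × 0.1 ≈ +$84 billion.
The government should increase government purchases by $84 billion.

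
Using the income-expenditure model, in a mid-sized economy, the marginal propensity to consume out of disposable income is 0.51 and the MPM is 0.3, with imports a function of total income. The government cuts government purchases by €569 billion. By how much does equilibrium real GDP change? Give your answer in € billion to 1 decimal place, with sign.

−€720.3 billion

Government-spending multiplier = 1/(1 − c + m) = 1/(1 − 0.51 + 0.3) = 1/0.79 ≈ 1.266.
ΔY = k × ΔG = (−€569 billion) / 0.79 ≈ −€720.3 billion.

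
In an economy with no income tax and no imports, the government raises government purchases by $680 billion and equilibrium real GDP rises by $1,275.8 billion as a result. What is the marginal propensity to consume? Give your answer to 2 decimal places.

Implied spending multiplier k = ΔY/ΔG = 1,275.8/680 ≈ 1.8762.
Since k = 1/(1 − MPC), MPC = 1 − 1/k = 1 − ΔG/ΔY = 1 − 680/1,275.8 ≈ 0.47.

0.47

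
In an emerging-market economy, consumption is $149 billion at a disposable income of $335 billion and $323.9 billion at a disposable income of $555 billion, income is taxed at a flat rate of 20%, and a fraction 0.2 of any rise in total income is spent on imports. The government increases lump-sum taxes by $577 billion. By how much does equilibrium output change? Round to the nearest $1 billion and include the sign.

MPC = ΔC/ΔYd = (323.9 − 149)/(555 − 335) = 174.9/220 = 0.795.
A lump-sum tax change of +$577 billion shifts disposable income by −$577 billion; first-round consumption changes by −c × ΔT = −0.795 × (+$577 billion) = −$458.715 billion.
Expenditure multiplier = 1/(1 − c(1−t) + m) = 1/(1 − 0.795×0.8 + 0.2) = 1/0.564 ≈ 1.773.
The tax multiplier is −c × k ≈ −1.41, so ΔY = k × (−c·ΔT) = (−$458.715 billion) / 0.564 ≈ −$813 billion.

−$813 billion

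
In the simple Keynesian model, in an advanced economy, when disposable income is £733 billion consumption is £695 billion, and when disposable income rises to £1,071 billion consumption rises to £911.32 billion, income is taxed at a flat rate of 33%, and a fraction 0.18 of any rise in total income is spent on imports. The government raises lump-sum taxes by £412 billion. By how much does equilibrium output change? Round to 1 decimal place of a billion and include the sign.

MPC = ΔC/ΔYd = (911.32 − 695)/(1,071 − 733) = 216.32/338 = 0.64.
A lump-sum tax change of +£412 billion shifts disposable income by −£412 billion; first-round consumption changes by −c × ΔT = −0.64 × (+£412 billion) = −£263.68 billion.
Expenditure multiplier = 1/(1 − c(1−t) + m) = 1/(1 − 0.64×0.67 + 0.18) = 1/0.7512 ≈ 1.331.
The tax multiplier is −c × k ≈ −0.852, so ΔY = k × (−c·ΔT) = (−£263.68 billion) / 0.7512 ≈ −£351 billion.

−£351.0 billion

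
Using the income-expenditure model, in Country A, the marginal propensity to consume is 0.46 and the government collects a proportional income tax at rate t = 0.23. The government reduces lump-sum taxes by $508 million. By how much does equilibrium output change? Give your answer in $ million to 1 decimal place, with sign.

+$361.8 million

A lump-sum tax change of −$508 million shifts disposable income by +$508 million; first-round consumption changes by −c × ΔT = −0.46 × (−$508 million) = +$233.68 million.
Expenditure multiplier = 1/(1 − c(1−t)) = 1/(1 − 0.46×0.77) = 1/0.6458 ≈ 1.548.
The tax multiplier is −c × k ≈ −0.712, so ΔY = k × (−c·ΔT) = (+$233.68 million) / 0.6458 ≈ +$361.8 million.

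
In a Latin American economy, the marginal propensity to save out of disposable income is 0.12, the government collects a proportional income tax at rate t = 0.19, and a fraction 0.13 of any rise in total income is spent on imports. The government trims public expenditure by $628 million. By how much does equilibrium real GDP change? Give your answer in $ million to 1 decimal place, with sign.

−$1,505.3 million

MPC = 1 − MPS = 1 − 0.12 = 0.88.
Government-spending multiplier = 1/(1 − c(1−t) + m) = 1/(1 − 0.88×0.81 + 0.13) = 1/0.4172 ≈ 2.397.
ΔY = k × ΔG = (−$628 million) / 0.4172 ≈ −$1,505.3 million.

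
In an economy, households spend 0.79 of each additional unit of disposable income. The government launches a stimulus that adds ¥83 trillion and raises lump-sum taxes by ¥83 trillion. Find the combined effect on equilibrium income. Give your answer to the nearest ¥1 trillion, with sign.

+¥83 trillion

Expenditure multiplier = 1/(1 − MPC) = 1/(1 − 0.79) = 1/0.21 ≈ 4.762.
ΔG contributes k·ΔG = (+¥83 trillion) / 0.21 ≈ +¥395.2 trillion.
ΔT of +¥83 trillion changes first-round spending by −c·ΔT = −¥65.57 trillion, contributing k·(−c·ΔT) = (−¥65.57 trillion) / 0.21 ≈ −¥312.2 trillion.
With ΔG = ΔT and no other leakages, the balanced-budget multiplier is 1, so ΔY = ΔG = +¥83 trillion.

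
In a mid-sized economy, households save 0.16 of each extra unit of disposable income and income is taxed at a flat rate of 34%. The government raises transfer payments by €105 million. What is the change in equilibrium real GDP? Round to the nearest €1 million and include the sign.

+€198 million

MPC = 1 − MPS = 1 − 0.16 = 0.84.
The transfer change shifts disposable income by +€105 million, so first-round consumption changes by c·ΔTR = 0.84 × (+€105 million) = +€88.2 million.
Expenditure multiplier = 1/(1 − c(1−t)) = 1/(1 − 0.84×0.66) = 1/0.4456 ≈ 2.244.
The transfer multiplier is c × k ≈ 1.885, so ΔY = k × (c·ΔTR) = (+€88.2 million) / 0.4456 ≈ +€198 million.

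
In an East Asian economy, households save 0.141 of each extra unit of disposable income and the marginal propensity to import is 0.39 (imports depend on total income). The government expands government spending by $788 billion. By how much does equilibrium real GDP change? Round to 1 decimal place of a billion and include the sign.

MPC = 1 − MPS = 1 − 0.141 = 0.859.
Government-spending multiplier = 1/(1 − c + m) = 1/(1 − 0.859 + 0.39) = 1/0.531 ≈ 1.883.
ΔY = k × ΔG = (+$788 billion) / 0.531 ≈ +$1,484 billion.

+$1,484.0 billion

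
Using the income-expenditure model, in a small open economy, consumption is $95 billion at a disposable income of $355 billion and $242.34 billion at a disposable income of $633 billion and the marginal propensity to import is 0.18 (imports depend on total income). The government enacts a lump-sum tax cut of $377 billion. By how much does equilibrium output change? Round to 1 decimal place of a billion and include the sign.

MPC = ΔC/ΔYd = (242.34 − 95)/(633 − 355) = 147.34/278 = 0.53.
A lump-sum tax change of −$377 billion shifts disposable income by +$377 billion; first-round consumption changes by −c × ΔT = −0.53 × (−$377 billion) = +$199.81 billion.
Expenditure multiplier = 1/(1 − c + m) = 1/(1 − 0.53 + 0.18) = 1/0.65 ≈ 1.538.
The tax multiplier is −c × k ≈ −0.815, so ΔY = k × (−c·ΔT) = (+$199.81 billion) / 0.65 = +$307.4 billion.

+$307.4 billion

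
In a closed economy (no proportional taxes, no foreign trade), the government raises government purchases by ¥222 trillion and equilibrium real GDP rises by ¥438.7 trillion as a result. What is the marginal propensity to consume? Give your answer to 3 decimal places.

Implied spending multiplier k = ΔY/ΔG = 438.7/222 ≈ 1.9761.
Since k = 1/(1 − MPC), MPC = 1 − 1/k = 1 − ΔG/ΔY = 1 − 222/438.7 ≈ 0.494.

0.494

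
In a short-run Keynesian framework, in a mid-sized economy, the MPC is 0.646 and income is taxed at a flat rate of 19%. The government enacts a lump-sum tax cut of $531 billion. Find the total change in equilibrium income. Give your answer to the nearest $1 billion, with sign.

+$720 billion

A lump-sum tax change of −$531 billion shifts disposable income by +$531 billion; first-round consumption changes by −c × ΔT = −0.646 × (−$531 billion) = +$343.026 billion.
Expenditure multiplier = 1/(1 − c(1−t)) = 1/(1 − 0.646×0.81) = 1/0.47674 ≈ 2.098.
The tax multiplier is −c × k ≈ −1.355, so ΔY = k × (−c·ΔT) = (+$343.026 billion) / 0.47674 ≈ +$720 billion.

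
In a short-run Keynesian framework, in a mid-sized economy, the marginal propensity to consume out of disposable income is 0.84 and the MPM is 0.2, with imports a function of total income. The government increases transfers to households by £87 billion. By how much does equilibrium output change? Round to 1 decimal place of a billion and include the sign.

The transfer change shifts disposable income by +£87 billion, so first-round consumption changes by c·ΔTR = 0.84 × (+£87 billion) = +£73.08 billion.
Expenditure multiplier = 1/(1 − c + m) = 1/(1 − 0.84 + 0.2) = 1/0.36 ≈ 2.778.
The transfer multiplier is c × k ≈ 2.333, so ΔY = k × (c·ΔTR) = (+£73.08 billion) / 0.36 = +£203 billion.

+£203.0 billion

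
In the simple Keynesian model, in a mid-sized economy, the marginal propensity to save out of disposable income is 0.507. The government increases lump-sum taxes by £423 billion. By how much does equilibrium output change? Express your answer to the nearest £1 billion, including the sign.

MPC = 1 − MPS = 1 − 0.507 = 0.493.
A lump-sum tax change of +£423 billion shifts disposable income by −£423 billion; first-round consumption changes by −c × ΔT = −0.493 × (+£423 billion) = −£208.539 billion.
Expenditure multiplier = 1/(1 − MPC) = 1/(1 − 0.493) = 1/0.507 ≈ 1.972.
The tax multiplier is −c × k ≈ −0.972, so ΔY = k × (−c·ΔT) = (−£208.539 billion) / 0.507 ≈ −£411 billion.

−£411 billion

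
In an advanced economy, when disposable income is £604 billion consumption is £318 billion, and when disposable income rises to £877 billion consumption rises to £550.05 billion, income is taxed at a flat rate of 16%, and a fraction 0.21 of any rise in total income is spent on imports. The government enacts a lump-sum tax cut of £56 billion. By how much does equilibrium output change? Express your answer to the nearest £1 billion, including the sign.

MPC = ΔC/ΔYd = (550.05 − 318)/(877 − 604) = 232.05/273 = 0.85.
A lump-sum tax change of −£56 billion shifts disposable income by +£56 billion; first-round consumption changes by −c × ΔT = −0.85 × (−£56 billion) = +£47.6 billion.
Expenditure multiplier = 1/(1 − c(1−t) + m) = 1/(1 − 0.85×0.84 + 0.21) = 1/0.496 ≈ 2.016.
The tax multiplier is −c × k ≈ −1.714, so ΔY = k × (−c·ΔT) = (+£47.6 billion) / 0.496 ≈ +£96 billion.

+£96 billion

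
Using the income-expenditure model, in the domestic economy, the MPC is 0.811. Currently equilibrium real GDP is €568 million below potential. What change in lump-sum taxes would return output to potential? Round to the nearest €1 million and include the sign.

Spending multiplier = 1/(1 − MPC) = 1/(1 − 0.811) = 1/0.189 ≈ 5.291.
Tax multiplier = −c·k = −0.811/0.189 ≈ −4.291. Need ΔY = +€568 million, so ΔT = ΔY/(−c·k) = −(+€568 million) × 0.189 / 0.811 ≈ −€132 million.
The government should cut lump-sum taxes by €132 million.

−€132 million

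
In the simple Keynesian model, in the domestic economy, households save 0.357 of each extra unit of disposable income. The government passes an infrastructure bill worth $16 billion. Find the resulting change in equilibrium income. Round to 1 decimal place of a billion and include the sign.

+$44.8 billion

MPC = 1 − MPS = 1 − 0.357 = 0.643.
Spending multiplier = 1/(1 − MPC) = 1/(1 − 0.643) = 1/0.357 ≈ 2.801.
ΔY = k × ΔG = (+$16 billion) / 0.357 ≈ +$44.8 billion.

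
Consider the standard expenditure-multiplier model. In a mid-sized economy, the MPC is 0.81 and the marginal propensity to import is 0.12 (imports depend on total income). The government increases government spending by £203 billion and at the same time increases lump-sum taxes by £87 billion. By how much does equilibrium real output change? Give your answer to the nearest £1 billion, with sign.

Expenditure multiplier = 1/(1 − c + m) = 1/(1 − 0.81 + 0.12) = 1/0.31 ≈ 3.226.
ΔG contributes k·ΔG = (+£203 billion) / 0.31 ≈ +£654.8 billion.
ΔT of +£87 billion changes first-round spending by −c·ΔT = −£70.47 billion, contributing k·(−c·ΔT) = (−£70.47 billion) / 0.31 ≈ −£227.3 billion.
Net ΔY = k(ΔG − c·ΔT) = (+£132.53 billion) / 0.31 ≈ +£428 billion.

+£428 billion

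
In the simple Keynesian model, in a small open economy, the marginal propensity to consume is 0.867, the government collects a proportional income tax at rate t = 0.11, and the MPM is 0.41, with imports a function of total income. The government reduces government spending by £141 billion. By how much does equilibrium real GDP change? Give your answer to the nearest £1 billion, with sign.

Government-spending multiplier = 1/(1 − c(1−t) + m) = 1/(1 − 0.867×0.89 + 0.41) = 1/0.63837 ≈ 1.566.
ΔY = k × ΔG = (−£141 billion) / 0.63837 ≈ −£221 billion.

−£221 billion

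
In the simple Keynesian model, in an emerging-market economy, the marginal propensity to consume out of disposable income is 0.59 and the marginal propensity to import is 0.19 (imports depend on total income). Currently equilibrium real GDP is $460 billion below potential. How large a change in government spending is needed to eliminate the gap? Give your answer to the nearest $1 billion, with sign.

Spending multiplier = 1/(1 − c + m) = 1/(1 − 0.59 + 0.19) = 1/0.6 ≈ 1.667.
Need ΔY = +$460 billion, so ΔG = ΔY/k = (+$460 billion) × 0.6 = +$276 billion.
The government should increase government spending by $276 billion.

+$276 billion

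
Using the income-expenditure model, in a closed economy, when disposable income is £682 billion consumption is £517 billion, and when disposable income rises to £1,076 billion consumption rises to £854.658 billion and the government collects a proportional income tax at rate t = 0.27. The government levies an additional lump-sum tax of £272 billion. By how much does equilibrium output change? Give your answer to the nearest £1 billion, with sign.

MPC = ΔC/ΔYd = (854.658 − 517)/(1,076 − 682) = 337.658/394 = 0.857.
A lump-sum tax change of +£272 billion shifts disposable income by −£272 billion; first-round consumption changes by −c × ΔT = −0.857 × (+£272 billion) = −£233.104 billion.
Expenditure multiplier = 1/(1 − c(1−t)) = 1/(1 − 0.857×0.73) = 1/0.37439 ≈ 2.671.
The tax multiplier is −c × k ≈ −2.289, so ΔY = k × (−c·ΔT) = (−£233.104 billion) / 0.37439 ≈ −£623 billion.

−£623 billion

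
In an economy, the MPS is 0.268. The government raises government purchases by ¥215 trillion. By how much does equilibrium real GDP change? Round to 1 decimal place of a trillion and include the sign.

MPC = 1 − MPS = 1 − 0.268 = 0.732.
Expenditure multiplier = 1/(1 − MPC) = 1/(1 − 0.732) = 1/0.268 ≈ 3.731.
ΔY = k × ΔG = (+¥215 trillion) / 0.268 ≈ +¥802.2 trillion.

+¥802.2 trillion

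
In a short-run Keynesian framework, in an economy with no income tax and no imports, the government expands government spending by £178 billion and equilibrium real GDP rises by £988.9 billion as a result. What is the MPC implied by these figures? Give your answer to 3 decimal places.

0.820

Implied spending multiplier k = ΔY/ΔG = 988.9/178 ≈ 5.5556.
Since k = 1/(1 − MPC), MPC = 1 − 1/k = 1 − ΔG/ΔY = 1 − 178/988.9 ≈ 0.820.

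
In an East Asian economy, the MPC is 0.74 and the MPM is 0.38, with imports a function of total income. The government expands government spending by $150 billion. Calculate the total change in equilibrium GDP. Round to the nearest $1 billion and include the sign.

+$234 billion

Spending multiplier = 1/(1 − c + m) = 1/(1 − 0.74 + 0.38) = 1/0.64 ≈ 1.563.
ΔY = k × ΔG = (+$150 billion) / 0.64 ≈ +$234 billion.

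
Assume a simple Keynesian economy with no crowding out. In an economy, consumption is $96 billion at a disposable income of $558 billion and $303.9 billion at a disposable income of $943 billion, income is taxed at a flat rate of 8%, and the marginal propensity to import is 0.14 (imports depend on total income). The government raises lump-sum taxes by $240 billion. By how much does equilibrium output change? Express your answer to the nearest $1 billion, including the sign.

MPC = ΔC/ΔYd = (303.9 − 96)/(943 − 558) = 207.9/385 = 0.54.
A lump-sum tax change of +$240 billion shifts disposable income by −$240 billion; first-round consumption changes by −c × ΔT = −0.54 × (+$240 billion) = −$129.6 billion.
Expenditure multiplier = 1/(1 − c(1−t) + m) = 1/(1 − 0.54×0.92 + 0.14) = 1/0.6432 ≈ 1.555.
The tax multiplier is −c × k ≈ −0.84, so ΔY = k × (−c·ΔT) = (−$129.6 billion) / 0.6432 ≈ −$201 billion.

−$201 billion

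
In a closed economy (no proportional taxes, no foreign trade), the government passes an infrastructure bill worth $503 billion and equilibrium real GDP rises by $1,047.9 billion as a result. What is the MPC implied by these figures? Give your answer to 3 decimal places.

0.520

Implied spending multiplier k = ΔY/ΔG = 1,047.9/503 ≈ 2.0833.
Since k = 1/(1 − MPC), MPC = 1 − 1/k = 1 − ΔG/ΔY = 1 − 503/1,047.9 ≈ 0.520.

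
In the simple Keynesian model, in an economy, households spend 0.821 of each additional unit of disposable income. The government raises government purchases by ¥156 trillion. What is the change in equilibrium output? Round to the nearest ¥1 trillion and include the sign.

+¥872 trillion

Government-spending multiplier = 1/(1 − MPC) = 1/(1 − 0.821) = 1/0.179 ≈ 5.587.
ΔY = k × ΔG = (+¥156 trillion) / 0.179 ≈ +¥872 trillion.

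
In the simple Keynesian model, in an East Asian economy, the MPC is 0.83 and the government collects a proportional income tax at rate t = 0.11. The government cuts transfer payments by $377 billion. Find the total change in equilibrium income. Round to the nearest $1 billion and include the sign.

The transfer change shifts disposable income by −$377 billion, so first-round consumption changes by c·ΔTR = 0.83 × (−$377 billion) = −$312.91 billion.
Expenditure multiplier = 1/(1 − c(1−t)) = 1/(1 − 0.83×0.89) = 1/0.2613 ≈ 3.827.
The transfer multiplier is c × k ≈ 3.176, so ΔY = k × (c·ΔTR) = (−$312.91 billion) / 0.2613 ≈ −$1,198 billion.

−$1,198 billion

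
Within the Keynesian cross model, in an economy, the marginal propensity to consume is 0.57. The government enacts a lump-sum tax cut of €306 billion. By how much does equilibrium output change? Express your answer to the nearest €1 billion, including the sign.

+€406 billion

A lump-sum tax change of −€306 billion shifts disposable income by +€306 billion; first-round consumption changes by −c × ΔT = −0.57 × (−€306 billion) = +€174.42 billion.
Expenditure multiplier = 1/(1 − MPC) = 1/(1 − 0.57) = 1/0.43 ≈ 2.326.
The tax multiplier is −c × k ≈ −1.326, so ΔY = k × (−c·ΔT) = (+€174.42 billion) / 0.43 ≈ +€406 billion.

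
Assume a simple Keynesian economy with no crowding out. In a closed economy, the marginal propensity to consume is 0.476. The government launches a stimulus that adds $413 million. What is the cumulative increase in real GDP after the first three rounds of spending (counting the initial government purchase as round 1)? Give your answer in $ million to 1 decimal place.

Round 1 adds ΔG = $413 million; each later round is MPC = 0.476 times the previous.
After 3 rounds: 413 + 196.588 + 93.575888 = ΔG·(1 − c^3)/(1 − c) = 413 × (1 − 0.107850176)/0.524 ≈ $703.2 million.

$703.2 million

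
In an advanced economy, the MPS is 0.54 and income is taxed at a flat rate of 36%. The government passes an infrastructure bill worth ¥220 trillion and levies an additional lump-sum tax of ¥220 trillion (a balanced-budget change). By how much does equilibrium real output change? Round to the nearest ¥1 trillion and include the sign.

MPC = 1 − MPS = 1 − 0.54 = 0.46.
Expenditure multiplier = 1/(1 − c(1−t)) = 1/(1 − 0.46×0.64) = 1/0.7056 ≈ 1.417.
ΔG contributes k·ΔG = (+¥220 trillion) / 0.7056 ≈ +¥311.8 trillion.
ΔT of +¥220 trillion changes first-round spending by −c·ΔT = −¥101.2 trillion, contributing k·(−c·ΔT) = (−¥101.2 trillion) / 0.7056 ≈ −¥143.4 trillion.
Net ΔY = k(ΔG − c·ΔT) = (+¥118.8 trillion) / 0.7056 ≈ +¥168 trillion.

+¥168 trillion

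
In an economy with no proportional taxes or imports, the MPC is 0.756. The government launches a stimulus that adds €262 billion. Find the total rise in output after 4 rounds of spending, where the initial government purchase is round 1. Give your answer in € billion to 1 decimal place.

€723.0 billion

Round 1 adds ΔG = €262 billion; each later round is MPC = 0.756 times the previous.
After 4 rounds: 262 + 198.072 + 149.742432 + 113.205278592 = ΔG·(1 − c^4)/(1 − c) = 262 × (1 − 0.326653399296)/0.244 ≈ €723 billion.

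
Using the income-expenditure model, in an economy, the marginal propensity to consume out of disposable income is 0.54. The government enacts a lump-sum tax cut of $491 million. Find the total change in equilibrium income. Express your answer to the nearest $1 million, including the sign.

A lump-sum tax change of −$491 million shifts disposable income by +$491 million; first-round consumption changes by −c × ΔT = −0.54 × (−$491 million) = +$265.14 million.
Expenditure multiplier = 1/(1 − MPC) = 1/(1 − 0.54) = 1/0.46 ≈ 2.174.
The tax multiplier is −c × k ≈ −1.174, so ΔY = k × (−c·ΔT) = (+$265.14 million) / 0.46 ≈ +$576 million.

+$576 million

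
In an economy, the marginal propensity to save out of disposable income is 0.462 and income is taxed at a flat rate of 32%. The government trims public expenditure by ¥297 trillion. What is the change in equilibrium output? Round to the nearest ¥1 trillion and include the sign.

−¥468 trillion

MPC = 1 − MPS = 1 − 0.462 = 0.538.
Expenditure multiplier = 1/(1 − c(1−t)) = 1/(1 − 0.538×0.68) = 1/0.63416 ≈ 1.577.
ΔY = k × ΔG = (−¥297 trillion) / 0.63416 ≈ −¥468 trillion.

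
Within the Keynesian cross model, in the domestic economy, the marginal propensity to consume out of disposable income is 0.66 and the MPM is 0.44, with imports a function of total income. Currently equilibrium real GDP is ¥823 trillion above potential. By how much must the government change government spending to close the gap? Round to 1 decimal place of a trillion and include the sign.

−¥641.9 trillion

Spending multiplier = 1/(1 − c + m) = 1/(1 − 0.66 + 0.44) = 1/0.78 ≈ 1.282.
Need ΔY = −¥823 trillion, so ΔG = ΔY/k = (−¥823 trillion) × 0.78 ≈ −¥641.9 trillion.
The government should cut government spending by ¥641.9 trillion.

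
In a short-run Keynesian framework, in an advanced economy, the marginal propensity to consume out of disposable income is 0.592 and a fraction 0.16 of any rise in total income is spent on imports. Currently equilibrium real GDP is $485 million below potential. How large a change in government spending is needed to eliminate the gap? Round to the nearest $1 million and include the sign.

+$275 million

Spending multiplier = 1/(1 − c + m) = 1/(1 − 0.592 + 0.16) = 1/0.568 ≈ 1.761.
Need ΔY = +$485 million, so ΔG = ΔY/k = (+$485 million) × 0.568 ≈ +$275 million.
The government should increase government spending by $275 million.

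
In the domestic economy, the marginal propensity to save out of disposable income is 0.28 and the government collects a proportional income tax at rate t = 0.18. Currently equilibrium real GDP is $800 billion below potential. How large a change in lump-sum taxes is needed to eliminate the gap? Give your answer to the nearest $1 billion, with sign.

MPC = 1 − MPS = 1 − 0.28 = 0.72.
Spending multiplier = 1/(1 − c(1−t)) = 1/(1 − 0.72×0.82) = 1/0.4096 ≈ 2.441.
Tax multiplier = −c·k = −0.72/0.4096 ≈ −1.758. Need ΔY = +$800 billion, so ΔT = ΔY/(−c·k) = −(+$800 billion) × 0.4096 / 0.72 ≈ −$455 billion.
The government should cut lump-sum taxes by $455 billion.

−$455 billion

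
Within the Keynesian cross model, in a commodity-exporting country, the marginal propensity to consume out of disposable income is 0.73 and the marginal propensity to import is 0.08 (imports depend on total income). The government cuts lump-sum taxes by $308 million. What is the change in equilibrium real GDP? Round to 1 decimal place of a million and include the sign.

+$642.4 million

A lump-sum tax change of −$308 million shifts disposable income by +$308 million; first-round consumption changes by −c × ΔT = −0.73 × (−$308 million) = +$224.84 million.
Expenditure multiplier = 1/(1 − c + m) = 1/(1 − 0.73 + 0.08) = 1/0.35 ≈ 2.857.
The tax multiplier is −c × k ≈ −2.086, so ΔY = k × (−c·ΔT) = (+$224.84 million) / 0.35 = +$642.4 million.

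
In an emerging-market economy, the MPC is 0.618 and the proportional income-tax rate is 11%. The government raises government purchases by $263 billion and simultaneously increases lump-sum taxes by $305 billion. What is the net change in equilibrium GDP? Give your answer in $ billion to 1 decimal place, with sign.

Expenditure multiplier = 1/(1 − c(1−t)) = 1/(1 − 0.618×0.89) = 1/0.44998 ≈ 2.222.
ΔG contributes k·ΔG = (+$263 billion) / 0.44998 ≈ +$584.5 billion.
ΔT of +$305 billion changes first-round spending by −c·ΔT = −$188.49 billion, contributing k·(−c·ΔT) = (−$188.49 billion) / 0.44998 ≈ −$418.9 billion.
Net ΔY = k(ΔG − c·ΔT) = (+$74.51 billion) / 0.44998 ≈ +$165.6 billion.

+$165.6 billion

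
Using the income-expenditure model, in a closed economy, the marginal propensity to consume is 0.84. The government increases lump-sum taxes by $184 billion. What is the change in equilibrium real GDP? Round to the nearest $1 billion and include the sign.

−$966 billion

A lump-sum tax change of +$184 billion shifts disposable income by −$184 billion; first-round consumption changes by −c × ΔT = −0.84 × (+$184 billion) = −$154.56 billion.
Expenditure multiplier = 1/(1 − MPC) = 1/(1 − 0.84) = 1/0.16 = 6.25.
The tax multiplier is −c × k = −5.25, so ΔY = k × (−c·ΔT) = (−$154.56 billion) / 0.16 = −$966 billion.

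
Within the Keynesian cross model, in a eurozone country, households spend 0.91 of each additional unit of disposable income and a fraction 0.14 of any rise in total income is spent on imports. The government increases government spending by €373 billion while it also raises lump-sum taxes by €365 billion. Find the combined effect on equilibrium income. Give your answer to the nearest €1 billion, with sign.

+€178 billion

Expenditure multiplier = 1/(1 − c + m) = 1/(1 − 0.91 + 0.14) = 1/0.23 ≈ 4.348.
ΔG contributes k·ΔG = (+€373 billion) / 0.23 ≈ +€1,621.7 billion.
ΔT of +€365 billion changes first-round spending by −c·ΔT = −€332.15 billion, contributing k·(−c·ΔT) = (−€332.15 billion) / 0.23 ≈ −€1,444.1 billion.
Net ΔY = k(ΔG − c·ΔT) = (+€40.85 billion) / 0.23 ≈ +€178 billion.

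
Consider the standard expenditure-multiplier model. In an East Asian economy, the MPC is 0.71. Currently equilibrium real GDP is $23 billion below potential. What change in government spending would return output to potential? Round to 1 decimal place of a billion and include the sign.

Spending multiplier = 1/(1 − MPC) = 1/(1 − 0.71) = 1/0.29 ≈ 3.448.
Need ΔY = +$23 billion, so ΔG = ΔY/k = (+$23 billion) × 0.29 ≈ +$6.7 billion.
The government should increase government spending by $6.7 billion.

+$6.7 billion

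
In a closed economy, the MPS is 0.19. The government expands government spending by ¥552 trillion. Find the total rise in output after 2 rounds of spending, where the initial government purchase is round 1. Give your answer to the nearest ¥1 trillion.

MPC = 1 − MPS = 1 − 0.19 = 0.81.
Round 1 adds ΔG = ¥552 trillion; each later round is MPC = 0.81 times the previous.
After 2 rounds: 552 + 447.12 = ΔG·(1 − c^2)/(1 − c) = 552 × (1 − 0.6561)/0.19 ≈ ¥999 trillion.

¥999 trillion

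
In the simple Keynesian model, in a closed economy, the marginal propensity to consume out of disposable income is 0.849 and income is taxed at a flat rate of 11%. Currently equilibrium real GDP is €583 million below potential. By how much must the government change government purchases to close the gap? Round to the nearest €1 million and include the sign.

+€142 million

Spending multiplier = 1/(1 − c(1−t)) = 1/(1 − 0.849×0.89) = 1/0.24439 ≈ 4.092.
Need ΔY = +€583 million, so ΔG = ΔY/k = (+€583 million) × 0.24439 ≈ +€142 million.
The government should increase government purchases by €142 million.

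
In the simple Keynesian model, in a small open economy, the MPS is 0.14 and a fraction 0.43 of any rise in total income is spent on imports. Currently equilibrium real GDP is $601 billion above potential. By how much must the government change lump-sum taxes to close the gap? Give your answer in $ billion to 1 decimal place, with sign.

MPC = 1 − MPS = 1 − 0.14 = 0.86.
Spending multiplier = 1/(1 − c + m) = 1/(1 − 0.86 + 0.43) = 1/0.57 ≈ 1.754.
Tax multiplier = −c·k = −0.86/0.57 ≈ −1.509. Need ΔY = −$601 billion, so ΔT = ΔY/(−c·k) = −(−$601 billion) × 0.57 / 0.86 ≈ +$398.3 billion.
The government should raise lump-sum taxes by $398.3 billion.

+$398.3 billion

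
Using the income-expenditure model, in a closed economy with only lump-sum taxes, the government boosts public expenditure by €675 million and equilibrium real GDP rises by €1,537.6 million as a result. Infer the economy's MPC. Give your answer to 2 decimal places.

0.56

Implied spending multiplier k = ΔY/ΔG = 1,537.6/675 ≈ 2.2779.
Since k = 1/(1 − MPC), MPC = 1 − 1/k = 1 − ΔG/ΔY = 1 − 675/1,537.6 ≈ 0.56.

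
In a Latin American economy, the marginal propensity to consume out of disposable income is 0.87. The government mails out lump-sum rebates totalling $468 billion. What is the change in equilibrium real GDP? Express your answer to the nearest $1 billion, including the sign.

+$3,132 billion

A lump-sum tax change of −$468 billion shifts disposable income by +$468 billion; first-round consumption changes by −c × ΔT = −0.87 × (−$468 billion) = +$407.16 billion.
Expenditure multiplier = 1/(1 − MPC) = 1/(1 − 0.87) = 1/0.13 ≈ 7.692.
The tax multiplier is −c × k ≈ −6.692, so ΔY = k × (−c·ΔT) = (+$407.16 billion) / 0.13 = +$3,132 billion.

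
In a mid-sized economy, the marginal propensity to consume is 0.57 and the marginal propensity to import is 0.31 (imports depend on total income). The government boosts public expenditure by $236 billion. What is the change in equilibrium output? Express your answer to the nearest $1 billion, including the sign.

Spending multiplier = 1/(1 − c + m) = 1/(1 − 0.57 + 0.31) = 1/0.74 ≈ 1.351.
ΔY = k × ΔG = (+$236 billion) / 0.74 ≈ +$319 billion.

+$319 billion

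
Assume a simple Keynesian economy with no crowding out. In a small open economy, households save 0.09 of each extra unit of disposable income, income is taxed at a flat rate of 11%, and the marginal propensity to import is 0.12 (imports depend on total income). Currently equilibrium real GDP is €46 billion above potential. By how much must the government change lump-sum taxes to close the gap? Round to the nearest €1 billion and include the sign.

MPC = 1 − MPS = 1 − 0.09 = 0.91.
Spending multiplier = 1/(1 − c(1−t) + m) = 1/(1 − 0.91×0.89 + 0.12) = 1/0.3101 ≈ 3.225.
Tax multiplier = −c·k = −0.91/0.3101 ≈ −2.935. Need ΔY = −€46 billion, so ΔT = ΔY/(−c·k) = −(−€46 billion) × 0.3101 / 0.91 ≈ +€16 billion.
The government should raise lump-sum taxes by €16 billion.

+€16 billion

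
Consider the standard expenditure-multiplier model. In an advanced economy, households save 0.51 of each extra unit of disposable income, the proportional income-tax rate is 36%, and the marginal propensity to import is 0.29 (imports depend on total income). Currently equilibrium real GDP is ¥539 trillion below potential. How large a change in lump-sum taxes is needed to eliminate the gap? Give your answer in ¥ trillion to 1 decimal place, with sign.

−¥1,074.0 trillion

MPC = 1 − MPS = 1 − 0.51 = 0.49.
Spending multiplier = 1/(1 − c(1−t) + m) = 1/(1 − 0.49×0.64 + 0.29) = 1/0.9764 ≈ 1.024.
Tax multiplier = −c·k = −0.49/0.9764 ≈ −0.502. Need ΔY = +¥539 trillion, so ΔT = ΔY/(−c·k) = −(+¥539 trillion) × 0.9764 / 0.49 ≈ −¥1,074 trillion.
The government should cut lump-sum taxes by ¥1,074 trillion.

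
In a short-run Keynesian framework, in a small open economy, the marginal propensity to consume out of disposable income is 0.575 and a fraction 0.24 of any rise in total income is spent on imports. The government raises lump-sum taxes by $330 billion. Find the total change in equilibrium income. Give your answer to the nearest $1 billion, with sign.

A lump-sum tax change of +$330 billion shifts disposable income by −$330 billion; first-round consumption changes by −c × ΔT = −0.575 × (+$330 billion) = −$189.75 billion.
Expenditure multiplier = 1/(1 − c + m) = 1/(1 − 0.575 + 0.24) = 1/0.665 ≈ 1.504.
The tax multiplier is −c × k ≈ −0.865, so ΔY = k × (−c·ΔT) = (−$189.75 billion) / 0.665 ≈ −$285 billion.

−$285 billion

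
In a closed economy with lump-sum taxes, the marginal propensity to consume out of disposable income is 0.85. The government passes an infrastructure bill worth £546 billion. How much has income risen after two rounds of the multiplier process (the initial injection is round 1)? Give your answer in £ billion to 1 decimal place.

Round 1 adds ΔG = £546 billion; each later round is MPC = 0.85 times the previous.
After 2 rounds: 546 + 464.1 = ΔG·(1 − c^2)/(1 − c) = 546 × (1 − 0.7225)/0.15 = £1,010.1 billion.

£1,010.1 billion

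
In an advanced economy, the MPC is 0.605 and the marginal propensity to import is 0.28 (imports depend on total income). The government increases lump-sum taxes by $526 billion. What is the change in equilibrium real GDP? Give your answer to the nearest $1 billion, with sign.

A lump-sum tax change of +$526 billion shifts disposable income by −$526 billion; first-round consumption changes by −c × ΔT = −0.605 × (+$526 billion) = −$318.23 billion.
Expenditure multiplier = 1/(1 − c + m) = 1/(1 − 0.605 + 0.28) = 1/0.675 ≈ 1.481.
The tax multiplier is −c × k ≈ −0.896, so ΔY = k × (−c·ΔT) = (−$318.23 billion) / 0.675 ≈ −$471 billion.

−$471 billion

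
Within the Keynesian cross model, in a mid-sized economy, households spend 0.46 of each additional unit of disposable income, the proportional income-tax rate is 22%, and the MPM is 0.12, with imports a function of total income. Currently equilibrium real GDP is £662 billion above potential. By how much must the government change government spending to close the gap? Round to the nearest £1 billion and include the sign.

−£504 billion

Spending multiplier = 1/(1 − c(1−t) + m) = 1/(1 − 0.46×0.78 + 0.12) = 1/0.7612 ≈ 1.314.
Need ΔY = −£662 billion, so ΔG = ΔY/k = (−£662 billion) × 0.7612 ≈ −£504 billion.
The government should cut government spending by £504 billion.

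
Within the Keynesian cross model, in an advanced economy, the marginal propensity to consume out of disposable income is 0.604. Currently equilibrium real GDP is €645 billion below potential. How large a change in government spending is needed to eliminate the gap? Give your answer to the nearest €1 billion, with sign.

Spending multiplier = 1/(1 − MPC) = 1/(1 − 0.604) = 1/0.396 ≈ 2.525.
Need ΔY = +€645 billion, so ΔG = ΔY/k = (+€645 billion) × 0.396 ≈ +€255 billion.
The government should increase government spending by €255 billion.

+€255 billion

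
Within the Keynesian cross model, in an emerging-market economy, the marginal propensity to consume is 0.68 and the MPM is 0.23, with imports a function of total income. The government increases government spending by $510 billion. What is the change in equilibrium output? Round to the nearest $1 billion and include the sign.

+$927 billion

Government-spending multiplier = 1/(1 − c + m) = 1/(1 − 0.68 + 0.23) = 1/0.55 ≈ 1.818.
ΔY = k × ΔG = (+$510 billion) / 0.55 ≈ +$927 billion.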